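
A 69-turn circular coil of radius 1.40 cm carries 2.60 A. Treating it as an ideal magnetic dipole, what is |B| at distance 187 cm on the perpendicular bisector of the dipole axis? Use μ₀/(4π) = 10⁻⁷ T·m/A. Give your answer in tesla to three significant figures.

m = NIA = NIπa² = 69·(2.60)·π·(0.0140)² = 0.1105 A·m².
In the equatorial plane B = (μ₀/4π)·m/r³ (half the axial value).
B = (10⁻⁷)·(0.1105) / (1.87)³ = 1.690×10⁻⁹ T.

B ≈ 1.69×10⁻⁹ T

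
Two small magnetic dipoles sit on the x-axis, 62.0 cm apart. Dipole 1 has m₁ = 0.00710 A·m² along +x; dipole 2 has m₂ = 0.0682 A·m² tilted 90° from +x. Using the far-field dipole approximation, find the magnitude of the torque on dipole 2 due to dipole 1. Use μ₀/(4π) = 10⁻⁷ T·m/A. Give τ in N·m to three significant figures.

Dipole B is on the axis of dipole A, so B₁ there is axial: B₁ = (μ₀/4π)·2m₁/r³ along +x.
B₁ = 2(10⁻⁷)(0.00710)/(0.620)³ = 5.958×10⁻⁹ T.
τ = m₂ B₁ sinθ.
τ = (0.0682)(5.958×10⁻⁹)·sin90° = 4.063×10⁻¹⁰ N·m.

τ ≈ 4.06×10⁻¹⁰ N·m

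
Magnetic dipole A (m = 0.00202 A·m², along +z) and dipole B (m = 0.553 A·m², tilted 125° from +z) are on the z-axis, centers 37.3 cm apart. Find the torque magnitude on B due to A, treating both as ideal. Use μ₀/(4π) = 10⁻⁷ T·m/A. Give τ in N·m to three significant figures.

Dipole B is on the axis of dipole A, so B₁ there is axial: B₁ = (μ₀/4π)·2m₁/r³ along +z.
B₁ = 2(10⁻⁷)(0.00202)/(0.373)³ = 7.785×10⁻⁹ T.
τ = m₂ B₁ sinθ.
τ = (0.553)(7.785×10⁻⁹)·sin125° = 3.527×10⁻⁹ N·m.

τ ≈ 3.53×10⁻⁹ N·m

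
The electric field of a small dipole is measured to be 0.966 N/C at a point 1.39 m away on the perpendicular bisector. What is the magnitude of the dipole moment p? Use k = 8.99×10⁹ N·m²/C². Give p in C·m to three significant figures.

In the equatorial plane E = kp/r³, so p = Er³/(k).
p = (0.966)·(1.39)³ / (8.99×10⁹) = 2.886×10⁻¹⁰ C·m.

p ≈ 2.89×10⁻¹⁰ C·m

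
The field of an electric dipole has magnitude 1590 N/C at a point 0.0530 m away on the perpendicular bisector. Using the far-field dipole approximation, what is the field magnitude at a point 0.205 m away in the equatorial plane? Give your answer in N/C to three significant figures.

Dipole fields scale as 1/r³ in the far field; the geometry is the same at both points.
E₂ = E₁ · (r₁/r₂)³ = 1590 · (0.0530/0.205)³.
(r₁/r₂)³ = (0.2585)³ = 0.01728.
E₂ ≈ 27.48 N/C.

E ≈ 27.5 N/C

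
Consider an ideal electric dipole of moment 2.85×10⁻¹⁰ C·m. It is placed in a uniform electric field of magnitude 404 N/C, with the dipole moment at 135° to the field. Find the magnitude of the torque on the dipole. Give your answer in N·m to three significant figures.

τ ≈ 8.14×10⁻⁸ N·m

Torque on an electric dipole: τ = pE sinθ.
τ = (2.85×10⁻¹⁰)(404)·sin135° = 8.142×10⁻⁸ N·m.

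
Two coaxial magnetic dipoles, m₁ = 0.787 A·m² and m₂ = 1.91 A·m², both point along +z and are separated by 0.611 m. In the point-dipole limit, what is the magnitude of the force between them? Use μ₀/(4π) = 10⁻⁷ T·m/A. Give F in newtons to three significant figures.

On-axis B of dipole 1: B = (μ₀/4π)·2m₁/r³. Force on dipole 2: F = m₂·dB/dr.
dB/dr = −(μ₀/4π)·6m₁/r⁴, so |F| = (μ₀/4π)·6m₁m₂/r⁴.
F = 6(10⁻⁷)(0.787)(1.91)/(0.611)⁴ = 6.471×10⁻⁶ N.

F ≈ 6.47×10⁻⁶ N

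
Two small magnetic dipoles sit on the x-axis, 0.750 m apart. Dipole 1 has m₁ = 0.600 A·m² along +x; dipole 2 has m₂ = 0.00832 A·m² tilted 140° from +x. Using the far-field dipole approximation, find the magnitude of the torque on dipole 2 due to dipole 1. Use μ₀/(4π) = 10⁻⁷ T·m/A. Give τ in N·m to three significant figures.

Dipole B is on the axis of dipole A, so B₁ there is axial: B₁ = (μ₀/4π)·2m₁/r³ along +x.
B₁ = 2(10⁻⁷)(0.600)/(0.750)³ = 2.844×10⁻⁷ T.
τ = m₂ B₁ sinθ.
τ = (0.00832)(2.844×10⁻⁷)·sin140° = 1.521×10⁻⁹ N·m.

τ ≈ 1.52×10⁻⁹ N·m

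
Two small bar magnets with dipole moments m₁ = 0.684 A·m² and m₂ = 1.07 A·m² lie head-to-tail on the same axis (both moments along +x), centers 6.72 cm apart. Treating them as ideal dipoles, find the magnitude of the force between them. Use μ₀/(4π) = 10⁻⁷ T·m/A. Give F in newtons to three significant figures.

On-axis B of dipole 1: B = (μ₀/4π)·2m₁/r³. Force on dipole 2: F = m₂·dB/dr.
dB/dr = −(μ₀/4π)·6m₁/r⁴, so |F| = (μ₀/4π)·6m₁m₂/r⁴.
F = 6(10⁻⁷)(0.684)(1.07)/(0.0672)⁴ = 0.02153 N.

F ≈ 0.0215 N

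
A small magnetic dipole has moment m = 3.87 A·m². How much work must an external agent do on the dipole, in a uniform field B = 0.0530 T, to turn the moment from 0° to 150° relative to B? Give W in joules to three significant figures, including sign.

W ≈ 0.383 J

W_ext = ΔU = −mB cosθ₂ + mB cosθ₁ = mB(cosθ₁ − cosθ₂).
W = (3.87)(0.0530)·(cos0° − cos150°) = (0.2051)·(+1.8660) = 0.3827 J.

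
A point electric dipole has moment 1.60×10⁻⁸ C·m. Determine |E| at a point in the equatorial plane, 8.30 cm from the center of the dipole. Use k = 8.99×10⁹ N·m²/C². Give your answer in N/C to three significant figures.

E ≈ 2.52×10⁵ N/C

In the equatorial plane E = kp/r³.
E = (8.99×10⁹)(1.60×10⁻⁸) / (0.0830)³ = 2.516×10⁵ N/C.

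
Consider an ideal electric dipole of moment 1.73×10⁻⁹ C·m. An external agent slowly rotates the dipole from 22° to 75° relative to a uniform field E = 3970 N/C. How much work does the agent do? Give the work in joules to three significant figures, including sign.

W_ext = ΔU = U(θ₂) − U(θ₁) = −pE cosθ₂ − (−pE cosθ₁) = pE(cosθ₁ − cosθ₂).
W = (1.73×10⁻⁹)(3970)·(cos22° − cos75°) = (6.868×10⁻⁶)·(+0.6684) = 4.590×10⁻⁶ J.

W ≈ 4.59×10⁻⁶ J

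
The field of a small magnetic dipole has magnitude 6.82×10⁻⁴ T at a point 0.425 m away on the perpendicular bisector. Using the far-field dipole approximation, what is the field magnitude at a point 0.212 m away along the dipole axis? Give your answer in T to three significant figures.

Dipole fields scale as 1/r³ in the far field.
The axial field is twice the equatorial field at the same r, so the geometry factor is 2/1.
B₂ = B₁ · (2/1) · (r₁/r₂)³ = 6.82×10⁻⁴ · 2 · (0.425/0.212)³.
(r₁/r₂)³ = (2.005)³ = 8.057.
B₂ ≈ 0.01099 T.

B ≈ 0.0110 T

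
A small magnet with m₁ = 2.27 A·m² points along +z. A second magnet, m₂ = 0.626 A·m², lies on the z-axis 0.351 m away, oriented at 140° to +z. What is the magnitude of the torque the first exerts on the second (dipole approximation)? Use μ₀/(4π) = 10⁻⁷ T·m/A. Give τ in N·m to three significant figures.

τ ≈ 4.22×10⁻⁶ N·m

Dipole B is on the axis of dipole A, so B₁ there is axial: B₁ = (μ₀/4π)·2m₁/r³ along +z.
B₁ = 2(10⁻⁷)(2.27)/(0.351)³ = 1.050×10⁻⁵ T.
τ = m₂ B₁ sinθ.
τ = (0.626)(1.050×10⁻⁵)·sin140° = 4.225×10⁻⁶ N·m.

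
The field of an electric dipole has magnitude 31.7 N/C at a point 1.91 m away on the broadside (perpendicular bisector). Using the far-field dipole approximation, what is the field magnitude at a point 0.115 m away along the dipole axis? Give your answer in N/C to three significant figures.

E ≈ 2.90×10⁵ N/C

Dipole fields scale as 1/r³ in the far field.
The axial field is twice the equatorial field at the same r, so the geometry factor is 2/1.
E₂ = E₁ · (2/1) · (r₁/r₂)³ = 31.7 · 2 · (1.91/0.115)³.
(r₁/r₂)³ = (16.61)³ = 4581.
E₂ ≈ 2.905×10⁵ N/C.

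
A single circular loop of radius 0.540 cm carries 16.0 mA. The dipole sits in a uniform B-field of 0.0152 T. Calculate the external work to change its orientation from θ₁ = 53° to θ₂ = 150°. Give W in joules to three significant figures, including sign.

W ≈ 3.27×10⁻⁸ J

Magnetic moment m = IA = Iπa² = (0.0160)·π·(0.00540)² = 1.466×10⁻⁶ A·m².
W_ext = ΔU = −mB cosθ₂ + mB cosθ₁ = mB(cosθ₁ − cosθ₂).
W = (1.466×10⁻⁶)(0.0152)·(cos53° − cos150°) = (2.228×10⁻⁸)·(+1.4678) = 3.271×10⁻⁸ J.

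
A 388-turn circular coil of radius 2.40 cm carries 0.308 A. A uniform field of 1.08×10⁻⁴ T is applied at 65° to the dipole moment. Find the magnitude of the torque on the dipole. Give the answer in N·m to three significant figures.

τ ≈ 2.12×10⁻⁵ N·m

m = NIA = NIπa² = 388·(0.308)·π·(0.0240)² = 0.2162 A·m².
Torque on a magnetic dipole: τ = mB sinθ.
τ = (0.2162)(1.08×10⁻⁴)·sin65° = 2.116×10⁻⁵ N·m.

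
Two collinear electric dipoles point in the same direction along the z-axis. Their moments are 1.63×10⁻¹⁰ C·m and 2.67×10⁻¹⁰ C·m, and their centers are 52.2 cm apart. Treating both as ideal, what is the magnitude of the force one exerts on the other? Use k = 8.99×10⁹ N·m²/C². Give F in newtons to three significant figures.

On-axis field of dipole 1 at distance r: E = 2kp₁/r³. Force on dipole 2 is F = p₂·dE/dr (gradient along axis).
dE/dr = −6kp₁/r⁴, so |F| = 6kp₁p₂/r⁴ (attractive for aligned moments).
F = 6(8.99×10⁹)(1.63×10⁻¹⁰)(2.67×10⁻¹⁰)/(0.522)⁴ = 3.162×10⁻⁸ N.

F ≈ 3.16×10⁻⁸ N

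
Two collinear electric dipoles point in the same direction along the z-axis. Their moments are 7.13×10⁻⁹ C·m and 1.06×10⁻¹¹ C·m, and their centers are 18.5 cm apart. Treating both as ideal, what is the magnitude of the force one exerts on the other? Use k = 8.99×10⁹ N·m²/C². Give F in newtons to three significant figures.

F ≈ 3.48×10⁻⁶ N

On-axis field of dipole 1 at distance r: E = 2kp₁/r³. Force on dipole 2 is F = p₂·dE/dr (gradient along axis).
dE/dr = −6kp₁/r⁴, so |F| = 6kp₁p₂/r⁴ (attractive for aligned moments).
F = 6(8.99×10⁹)(7.13×10⁻⁹)(1.06×10⁻¹¹)/(0.185)⁴ = 3.480×10⁻⁶ N.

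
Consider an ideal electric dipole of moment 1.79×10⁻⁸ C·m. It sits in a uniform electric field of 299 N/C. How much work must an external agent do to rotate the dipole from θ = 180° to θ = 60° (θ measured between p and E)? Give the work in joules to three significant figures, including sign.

W ≈ -8.03×10⁻⁶ J

W_ext = ΔU = U(θ₂) − U(θ₁) = −pE cosθ₂ − (−pE cosθ₁) = pE(cosθ₁ − cosθ₂).
W = (1.79×10⁻⁸)(299)·(cos180° − cos60°) = (5.352×10⁻⁶)·(-1.5000) = -8.028×10⁻⁶ J.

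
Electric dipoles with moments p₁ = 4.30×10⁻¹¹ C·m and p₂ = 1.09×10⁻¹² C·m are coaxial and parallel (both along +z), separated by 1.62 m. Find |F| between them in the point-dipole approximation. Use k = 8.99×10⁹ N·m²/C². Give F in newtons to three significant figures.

On-axis field of dipole 1 at distance r: E = 2kp₁/r³. Force on dipole 2 is F = p₂·dE/dr (gradient along axis).
dE/dr = −6kp₁/r⁴, so |F| = 6kp₁p₂/r⁴ (attractive for aligned moments).
F = 6(8.99×10⁹)(4.30×10⁻¹¹)(1.09×10⁻¹²)/(1.62)⁴ = 3.671×10⁻¹³ N.

F ≈ 3.67×10⁻¹³ N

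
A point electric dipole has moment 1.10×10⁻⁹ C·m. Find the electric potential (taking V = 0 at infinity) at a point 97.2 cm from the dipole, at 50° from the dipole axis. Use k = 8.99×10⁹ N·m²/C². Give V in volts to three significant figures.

The dipole potential is V = kp cosθ / r².
V = (8.99×10⁹)(1.10×10⁻⁹)·cos50° / (0.972)² = 6.728 V.

V ≈ 6.73 V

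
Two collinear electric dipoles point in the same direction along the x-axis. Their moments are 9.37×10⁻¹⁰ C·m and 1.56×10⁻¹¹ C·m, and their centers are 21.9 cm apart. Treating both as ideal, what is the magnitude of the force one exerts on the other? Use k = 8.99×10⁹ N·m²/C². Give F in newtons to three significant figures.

On-axis field of dipole 1 at distance r: E = 2kp₁/r³. Force on dipole 2 is F = p₂·dE/dr (gradient along axis).
dE/dr = −6kp₁/r⁴, so |F| = 6kp₁p₂/r⁴ (attractive for aligned moments).
F = 6(8.99×10⁹)(9.37×10⁻¹⁰)(1.56×10⁻¹¹)/(0.219)⁴ = 3.428×10⁻⁷ N.

F ≈ 3.43×10⁻⁷ N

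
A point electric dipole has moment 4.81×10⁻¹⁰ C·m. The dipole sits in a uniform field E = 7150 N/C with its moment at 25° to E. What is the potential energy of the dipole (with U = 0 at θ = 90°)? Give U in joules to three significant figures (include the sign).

U ≈ -3.12×10⁻⁶ J

U = −p·E = −pE cosθ.
U = −(4.81×10⁻¹⁰)(7150)·cos25° = -3.117×10⁻⁶ J.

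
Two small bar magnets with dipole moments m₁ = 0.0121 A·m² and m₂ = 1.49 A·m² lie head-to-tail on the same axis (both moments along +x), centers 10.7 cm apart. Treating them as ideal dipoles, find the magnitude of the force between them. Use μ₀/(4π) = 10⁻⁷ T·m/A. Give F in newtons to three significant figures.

F ≈ 8.25×10⁻⁵ N

On-axis B of dipole 1: B = (μ₀/4π)·2m₁/r³. Force on dipole 2: F = m₂·dB/dr.
dB/dr = −(μ₀/4π)·6m₁/r⁴, so |F| = (μ₀/4π)·6m₁m₂/r⁴.
F = 6(10⁻⁷)(0.0121)(1.49)/(0.107)⁴ = 8.253×10⁻⁵ N.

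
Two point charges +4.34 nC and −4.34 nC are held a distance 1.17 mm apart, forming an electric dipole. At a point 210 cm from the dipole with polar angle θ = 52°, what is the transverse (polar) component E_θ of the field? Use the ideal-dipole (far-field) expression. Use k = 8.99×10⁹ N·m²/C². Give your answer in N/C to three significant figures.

Dipole moment p = qd = (4.34×10⁻⁹ C)(0.00117 m) = 5.078×10⁻¹² C·m.
For a dipole, E_θ = (kp sinθ)/r³.
kp/r³ = (8.99×10⁹)(5.078×10⁻¹²)/(2.10)³ = 0.004929 N/C.
E_θ = 0.004929·sin52° = 0.003884 N/C.

E_θ ≈ 0.00388 N/C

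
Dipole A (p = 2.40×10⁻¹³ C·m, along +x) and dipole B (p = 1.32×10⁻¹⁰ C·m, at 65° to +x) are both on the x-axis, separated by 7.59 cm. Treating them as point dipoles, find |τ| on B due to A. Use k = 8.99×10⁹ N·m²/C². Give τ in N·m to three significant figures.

The second dipole sits on the axis of the first, so the field there is axial: E₁ = 2kp₁/r³ along +x.
E₁ = 2(8.99×10⁹)(2.40×10⁻¹³)/(0.0759)³ = 9.869 N/C.
Torque on the second dipole: τ = p₂ E₁ sinθ.
τ = (1.32×10⁻¹⁰)(9.869)·sin65° = 1.181×10⁻⁹ N·m.

τ ≈ 1.18×10⁻⁹ N·m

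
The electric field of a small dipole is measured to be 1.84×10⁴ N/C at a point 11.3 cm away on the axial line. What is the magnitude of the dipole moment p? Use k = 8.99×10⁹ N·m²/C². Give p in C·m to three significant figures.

p ≈ 1.48×10⁻⁹ C·m

On axis E = 2kp/r³, so p = Er³/(2k).
p = (1.84×10⁴)·(0.113)³ / (2·8.99×10⁹) = 1.477×10⁻⁹ C·m.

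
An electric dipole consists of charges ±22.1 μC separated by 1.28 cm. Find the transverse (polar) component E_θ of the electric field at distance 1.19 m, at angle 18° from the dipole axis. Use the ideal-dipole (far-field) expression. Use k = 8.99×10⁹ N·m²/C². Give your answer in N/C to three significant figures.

Dipole moment p = qd = (2.21×10⁻⁵ C)(0.0128 m) = 2.829×10⁻⁷ C·m.
For a dipole, E_θ = (kp sinθ)/r³.
kp/r³ = (8.99×10⁹)(2.829×10⁻⁷)/(1.19)³ = 1509 N/C.
E_θ = 1509·sin18° = 466.4 N/C.

E_θ ≈ 466 N/C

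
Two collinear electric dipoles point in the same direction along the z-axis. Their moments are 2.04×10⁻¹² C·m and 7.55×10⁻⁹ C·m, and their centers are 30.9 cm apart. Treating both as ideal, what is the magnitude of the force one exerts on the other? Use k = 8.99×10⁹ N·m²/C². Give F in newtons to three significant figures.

On-axis field of dipole 1 at distance r: E = 2kp₁/r³. Force on dipole 2 is F = p₂·dE/dr (gradient along axis).
dE/dr = −6kp₁/r⁴, so |F| = 6kp₁p₂/r⁴ (attractive for aligned moments).
F = 6(8.99×10⁹)(2.04×10⁻¹²)(7.55×10⁻⁹)/(0.309)⁴ = 9.113×10⁻⁸ N.

F ≈ 9.11×10⁻⁸ N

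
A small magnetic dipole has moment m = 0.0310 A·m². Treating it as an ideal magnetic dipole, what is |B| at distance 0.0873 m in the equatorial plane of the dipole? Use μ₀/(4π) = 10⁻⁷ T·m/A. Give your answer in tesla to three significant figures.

In the equatorial plane B = (μ₀/4π)·m/r³ (half the axial value).
B = (10⁻⁷)·(0.0310) / (0.0873)³ = 4.659×10⁻⁶ T.

B ≈ 4.66×10⁻⁶ T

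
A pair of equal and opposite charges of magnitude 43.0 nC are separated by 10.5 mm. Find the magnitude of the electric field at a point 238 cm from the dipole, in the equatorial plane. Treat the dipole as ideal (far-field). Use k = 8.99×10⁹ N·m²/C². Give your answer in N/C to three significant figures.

E ≈ 0.301 N/C

Dipole moment p = qd = (4.30×10⁻⁸ C)(0.0105 m) = 4.515×10⁻¹⁰ C·m.
In the equatorial plane E = kp/r³.
E = (8.99×10⁹)(4.515×10⁻¹⁰) / (2.38)³ = 0.3011 N/C.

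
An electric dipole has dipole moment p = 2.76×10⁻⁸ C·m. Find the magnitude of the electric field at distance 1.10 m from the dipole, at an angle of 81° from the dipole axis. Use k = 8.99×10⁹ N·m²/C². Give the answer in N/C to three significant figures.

E ≈ 193 N/C

At angle θ the dipole field magnitude is E = (kp/r³)·√(1 + 3cos²θ).
kp/r³ = (8.99×10⁹)(2.76×10⁻⁸) / (1.10)³ = 186.4 N/C.
√(1 + 3cos²81°) = √(1 + 3·0.0245) = √1.0734 ≈ 1.0361.
E ≈ 186.4 × 1.036 = 193.1 N/C.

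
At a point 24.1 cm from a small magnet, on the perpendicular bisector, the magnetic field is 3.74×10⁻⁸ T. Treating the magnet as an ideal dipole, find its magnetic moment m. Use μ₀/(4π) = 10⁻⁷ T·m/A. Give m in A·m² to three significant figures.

m ≈ 0.00524 A·m²

In the equatorial plane B = (μ₀/4π)·m/r³, so m = Br³·4π/(μ₀).
m = (3.74×10⁻⁸)·(0.241)³ / (10⁻⁷) = 0.005235 A·m².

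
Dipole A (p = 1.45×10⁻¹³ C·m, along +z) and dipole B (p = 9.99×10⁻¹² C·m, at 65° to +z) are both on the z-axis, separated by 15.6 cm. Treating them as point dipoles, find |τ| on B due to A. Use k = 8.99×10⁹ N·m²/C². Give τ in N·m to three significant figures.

The second dipole sits on the axis of the first, so the field there is axial: E₁ = 2kp₁/r³ along +z.
E₁ = 2(8.99×10⁹)(1.45×10⁻¹³)/(0.156)³ = 0.6867 N/C.
Torque on the second dipole: τ = p₂ E₁ sinθ.
τ = (9.99×10⁻¹²)(0.6867)·sin65° = 6.218×10⁻¹² N·m.

τ ≈ 6.22×10⁻¹² N·m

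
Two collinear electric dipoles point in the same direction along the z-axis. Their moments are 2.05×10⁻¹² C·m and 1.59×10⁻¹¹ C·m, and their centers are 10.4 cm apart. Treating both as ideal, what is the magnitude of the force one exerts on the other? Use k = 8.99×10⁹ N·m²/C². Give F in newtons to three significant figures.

F ≈ 1.50×10⁻⁸ N

On-axis field of dipole 1 at distance r: E = 2kp₁/r³. Force on dipole 2 is F = p₂·dE/dr (gradient along axis).
dE/dr = −6kp₁/r⁴, so |F| = 6kp₁p₂/r⁴ (attractive for aligned moments).
F = 6(8.99×10⁹)(2.05×10⁻¹²)(1.59×10⁻¹¹)/(0.104)⁴ = 1.503×10⁻⁸ N.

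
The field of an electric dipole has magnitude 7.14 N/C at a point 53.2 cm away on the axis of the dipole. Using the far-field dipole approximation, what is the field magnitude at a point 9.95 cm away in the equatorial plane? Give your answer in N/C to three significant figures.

Dipole fields scale as 1/r³ in the far field.
The axial field is twice the equatorial field at the same r, so the geometry factor is 1/2.
E₂ = E₁ · (1/2) · (r₁/r₂)³ = 7.14 · 0.5 · (53.2/9.95)³.
(r₁/r₂)³ = (5.347)³ = 152.9.
E₂ ≈ 545.7 N/C.

E ≈ 546 N/C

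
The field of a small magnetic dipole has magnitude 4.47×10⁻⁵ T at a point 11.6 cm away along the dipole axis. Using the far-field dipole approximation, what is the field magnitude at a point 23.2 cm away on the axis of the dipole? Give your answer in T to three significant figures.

Dipole fields scale as 1/r³ in the far field; the geometry is the same at both points.
B₂ = B₁ · (r₁/r₂)³ = 4.47×10⁻⁵ · (11.6/23.2)³.
(r₁/r₂)³ = (0.5)³ = 0.125.
B₂ ≈ 5.588×10⁻⁶ T.

B ≈ 5.59×10⁻⁶ T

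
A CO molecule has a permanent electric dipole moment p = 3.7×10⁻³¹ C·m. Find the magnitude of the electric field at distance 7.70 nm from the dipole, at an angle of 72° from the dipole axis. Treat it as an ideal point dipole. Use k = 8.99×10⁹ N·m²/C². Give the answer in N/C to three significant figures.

E ≈ 8260 N/C

At angle θ the dipole field magnitude is E = (kp/r³)·√(1 + 3cos²θ).
kp/r³ = (8.99×10⁹)(3.70×10⁻³¹) / (7.70×10⁻⁹)³ = 7286 N/C.
√(1 + 3cos²72°) = √(1 + 3·0.0955) = √1.2865 ≈ 1.1342.
E ≈ 7286 × 1.134 = 8264 N/C.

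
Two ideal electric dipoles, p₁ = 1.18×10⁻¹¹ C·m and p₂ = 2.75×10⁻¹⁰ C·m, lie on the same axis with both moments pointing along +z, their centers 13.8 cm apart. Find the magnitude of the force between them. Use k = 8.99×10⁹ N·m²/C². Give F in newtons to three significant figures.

On-axis field of dipole 1 at distance r: E = 2kp₁/r³. Force on dipole 2 is F = p₂·dE/dr (gradient along axis).
dE/dr = −6kp₁/r⁴, so |F| = 6kp₁p₂/r⁴ (attractive for aligned moments).
F = 6(8.99×10⁹)(1.18×10⁻¹¹)(2.75×10⁻¹⁰)/(0.138)⁴ = 4.826×10⁻⁷ N.

F ≈ 4.83×10⁻⁷ N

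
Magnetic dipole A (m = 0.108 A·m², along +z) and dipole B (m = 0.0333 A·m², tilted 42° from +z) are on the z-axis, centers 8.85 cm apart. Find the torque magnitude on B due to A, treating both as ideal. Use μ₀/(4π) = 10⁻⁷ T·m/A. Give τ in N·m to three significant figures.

Dipole B is on the axis of dipole A, so B₁ there is axial: B₁ = (μ₀/4π)·2m₁/r³ along +z.
B₁ = 2(10⁻⁷)(0.108)/(0.0885)³ = 3.116×10⁻⁵ T.
τ = m₂ B₁ sinθ.
τ = (0.0333)(3.116×10⁻⁵)·sin42° = 6.944×10⁻⁷ N·m.

τ ≈ 6.94×10⁻⁷ N·m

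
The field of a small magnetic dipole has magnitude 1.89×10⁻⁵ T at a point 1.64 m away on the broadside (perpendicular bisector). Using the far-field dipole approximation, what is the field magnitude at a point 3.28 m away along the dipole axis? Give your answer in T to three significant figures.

B ≈ 4.72×10⁻⁶ T

Dipole fields scale as 1/r³ in the far field.
The axial field is twice the equatorial field at the same r, so the geometry factor is 2/1.
B₂ = B₁ · (2/1) · (r₁/r₂)³ = 1.89×10⁻⁵ · 2 · (1.64/3.28)³.
(r₁/r₂)³ = (0.5)³ = 0.125.
B₂ ≈ 4.725×10⁻⁶ T.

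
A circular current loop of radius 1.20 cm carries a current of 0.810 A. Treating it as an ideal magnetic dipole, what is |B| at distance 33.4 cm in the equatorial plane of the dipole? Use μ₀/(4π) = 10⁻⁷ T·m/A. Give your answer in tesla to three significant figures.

B ≈ 9.83×10⁻¹⁰ T

Magnetic moment m = IA = Iπa² = (0.810)·π·(0.0120)² = 3.664×10⁻⁴ A·m².
In the equatorial plane B = (μ₀/4π)·m/r³ (half the axial value).
B = (10⁻⁷)·(3.664×10⁻⁴) / (0.334)³ = 9.834×10⁻¹⁰ T.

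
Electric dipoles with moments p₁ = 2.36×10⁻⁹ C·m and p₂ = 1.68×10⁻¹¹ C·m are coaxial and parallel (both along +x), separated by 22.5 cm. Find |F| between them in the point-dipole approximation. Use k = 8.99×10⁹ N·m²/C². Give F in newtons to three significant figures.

On-axis field of dipole 1 at distance r: E = 2kp₁/r³. Force on dipole 2 is F = p₂·dE/dr (gradient along axis).
dE/dr = −6kp₁/r⁴, so |F| = 6kp₁p₂/r⁴ (attractive for aligned moments).
F = 6(8.99×10⁹)(2.36×10⁻⁹)(1.68×10⁻¹¹)/(0.225)⁴ = 8.345×10⁻⁷ N.

F ≈ 8.34×10⁻⁷ N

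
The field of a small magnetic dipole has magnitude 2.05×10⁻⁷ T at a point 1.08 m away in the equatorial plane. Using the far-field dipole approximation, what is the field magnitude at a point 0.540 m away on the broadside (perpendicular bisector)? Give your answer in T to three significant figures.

Dipole fields scale as 1/r³ in the far field; the geometry is the same at both points.
B₂ = B₁ · (r₁/r₂)³ = 2.05×10⁻⁷ · (1.08/0.540)³.
(r₁/r₂)³ = (2)³ = 8.
B₂ ≈ 1.640×10⁻⁶ T.

B ≈ 1.64×10⁻⁶ T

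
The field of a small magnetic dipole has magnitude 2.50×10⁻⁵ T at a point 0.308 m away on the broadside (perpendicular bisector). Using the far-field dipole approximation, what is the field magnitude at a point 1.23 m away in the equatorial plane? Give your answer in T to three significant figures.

Dipole fields scale as 1/r³ in the far field; the geometry is the same at both points.
B₂ = B₁ · (r₁/r₂)³ = 2.50×10⁻⁵ · (0.308/1.23)³.
(r₁/r₂)³ = (0.2504)³ = 0.0157.
B₂ ≈ 3.925×10⁻⁷ T.

B ≈ 3.93×10⁻⁷ T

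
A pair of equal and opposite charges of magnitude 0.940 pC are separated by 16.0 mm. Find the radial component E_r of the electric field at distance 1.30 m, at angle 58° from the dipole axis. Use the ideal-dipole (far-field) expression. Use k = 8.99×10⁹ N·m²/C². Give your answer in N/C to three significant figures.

Dipole moment p = qd = (9.40×10⁻¹³ C)(0.0160 m) = 1.504×10⁻¹⁴ C·m.
For a dipole, E_r = (2kp cosθ)/r³.
kp/r³ = (8.99×10⁹)(1.504×10⁻¹⁴)/(1.30)³ = 6.154×10⁻⁵ N/C.
E_r = 2·6.154×10⁻⁵·cos58° = 6.523×10⁻⁵ N/C.

E_r ≈ 6.52×10⁻⁵ N/C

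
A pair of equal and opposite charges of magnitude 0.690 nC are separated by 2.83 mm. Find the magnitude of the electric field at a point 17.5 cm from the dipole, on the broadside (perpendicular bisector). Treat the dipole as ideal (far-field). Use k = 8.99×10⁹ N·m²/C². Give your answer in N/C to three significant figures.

Dipole moment p = qd = (6.90×10⁻¹⁰ C)(0.00283 m) = 1.953×10⁻¹² C·m.
In the equatorial plane E = kp/r³.
E = (8.99×10⁹)(1.953×10⁻¹²) / (0.175)³ = 3.276 N/C.

E ≈ 3.28 N/C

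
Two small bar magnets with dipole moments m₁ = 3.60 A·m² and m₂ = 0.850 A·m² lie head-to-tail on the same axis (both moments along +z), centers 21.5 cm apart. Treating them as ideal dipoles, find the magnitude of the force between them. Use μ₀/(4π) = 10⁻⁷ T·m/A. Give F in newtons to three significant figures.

On-axis B of dipole 1: B = (μ₀/4π)·2m₁/r³. Force on dipole 2: F = m₂·dB/dr.
dB/dr = −(μ₀/4π)·6m₁/r⁴, so |F| = (μ₀/4π)·6m₁m₂/r⁴.
F = 6(10⁻⁷)(3.60)(0.850)/(0.215)⁴ = 8.592×10⁻⁴ N.

F ≈ 8.59×10⁻⁴ N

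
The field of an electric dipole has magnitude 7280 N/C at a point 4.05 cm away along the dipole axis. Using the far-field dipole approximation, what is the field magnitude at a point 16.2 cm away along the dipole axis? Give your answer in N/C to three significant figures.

E ≈ 114 N/C

Dipole fields scale as 1/r³ in the far field; the geometry is the same at both points.
E₂ = E₁ · (r₁/r₂)³ = 7280 · (4.05/16.2)³.
(r₁/r₂)³ = (0.25)³ = 0.01562.
E₂ ≈ 113.8 N/C.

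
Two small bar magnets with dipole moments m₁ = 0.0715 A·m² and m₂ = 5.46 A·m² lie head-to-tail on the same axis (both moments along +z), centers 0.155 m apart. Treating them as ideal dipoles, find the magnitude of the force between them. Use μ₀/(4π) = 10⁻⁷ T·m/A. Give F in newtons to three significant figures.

F ≈ 4.06×10⁻⁴ N

On-axis B of dipole 1: B = (μ₀/4π)·2m₁/r³. Force on dipole 2: F = m₂·dB/dr.
dB/dr = −(μ₀/4π)·6m₁/r⁴, so |F| = (μ₀/4π)·6m₁m₂/r⁴.
F = 6(10⁻⁷)(0.0715)(5.46)/(0.155)⁴ = 4.058×10⁻⁴ N.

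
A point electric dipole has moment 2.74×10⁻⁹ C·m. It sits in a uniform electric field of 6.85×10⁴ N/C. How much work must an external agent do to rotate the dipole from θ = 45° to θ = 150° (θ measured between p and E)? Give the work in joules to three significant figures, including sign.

W ≈ 2.95×10⁻⁴ J

W_ext = ΔU = U(θ₂) − U(θ₁) = −pE cosθ₂ − (−pE cosθ₁) = pE(cosθ₁ − cosθ₂).
W = (2.74×10⁻⁹)(6.85×10⁴)·(cos45° − cos150°) = (1.877×10⁻⁴)·(+1.5731) = 2.953×10⁻⁴ J.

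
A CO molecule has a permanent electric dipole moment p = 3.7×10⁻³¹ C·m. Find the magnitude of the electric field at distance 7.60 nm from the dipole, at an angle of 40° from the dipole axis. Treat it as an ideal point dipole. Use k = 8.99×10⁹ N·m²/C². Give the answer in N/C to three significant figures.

E ≈ 1.26×10⁴ N/C

At angle θ the dipole field magnitude is E = (kp/r³)·√(1 + 3cos²θ).
kp/r³ = (8.99×10⁹)(3.70×10⁻³¹) / (7.60×10⁻⁹)³ = 7577 N/C.
√(1 + 3cos²40°) = √(1 + 3·0.5868) = √2.7605 ≈ 1.6615.
E ≈ 7577 × 1.661 = 1.259×10⁴ N/C.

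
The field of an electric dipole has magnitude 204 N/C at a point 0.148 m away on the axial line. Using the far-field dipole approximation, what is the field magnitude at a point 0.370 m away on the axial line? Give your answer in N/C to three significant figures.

E ≈ 13.1 N/C

Dipole fields scale as 1/r³ in the far field; the geometry is the same at both points.
E₂ = E₁ · (r₁/r₂)³ = 204 · (0.148/0.370)³.
(r₁/r₂)³ = (0.4)³ = 0.064.
E₂ ≈ 13.06 N/C.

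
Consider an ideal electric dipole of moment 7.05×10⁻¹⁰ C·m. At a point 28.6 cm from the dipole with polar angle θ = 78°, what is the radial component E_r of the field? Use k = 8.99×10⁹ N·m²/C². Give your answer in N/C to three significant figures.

For a dipole, E_r = (2kp cosθ)/r³.
kp/r³ = (8.99×10⁹)(7.05×10⁻¹⁰)/(0.286)³ = 270.9 N/C.
E_r = 2·270.9·cos78° = 112.7 N/C.

E_r ≈ 113 N/C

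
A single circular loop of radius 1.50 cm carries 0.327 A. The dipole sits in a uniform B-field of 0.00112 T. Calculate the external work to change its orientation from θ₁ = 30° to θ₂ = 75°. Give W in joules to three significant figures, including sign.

W ≈ 1.57×10⁻⁷ J

Magnetic moment m = IA = Iπa² = (0.327)·π·(0.0150)² = 2.311×10⁻⁴ A·m².
W_ext = ΔU = −mB cosθ₂ + mB cosθ₁ = mB(cosθ₁ − cosθ₂).
W = (2.311×10⁻⁴)(0.00112)·(cos30° − cos75°) = (2.588×10⁻⁷)·(+0.6072) = 1.572×10⁻⁷ J.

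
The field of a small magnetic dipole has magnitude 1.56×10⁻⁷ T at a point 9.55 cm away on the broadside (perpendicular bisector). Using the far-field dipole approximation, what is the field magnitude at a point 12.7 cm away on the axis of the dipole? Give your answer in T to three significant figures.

Dipole fields scale as 1/r³ in the far field.
The axial field is twice the equatorial field at the same r, so the geometry factor is 2/1.
B₂ = B₁ · (2/1) · (r₁/r₂)³ = 1.56×10⁻⁷ · 2 · (9.55/12.7)³.
(r₁/r₂)³ = (0.752)³ = 0.4252.
B₂ ≈ 1.327×10⁻⁷ T.

B ≈ 1.33×10⁻⁷ T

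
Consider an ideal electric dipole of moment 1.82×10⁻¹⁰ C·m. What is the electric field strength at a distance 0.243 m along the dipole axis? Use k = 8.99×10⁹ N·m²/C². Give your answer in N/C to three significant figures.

On the dipole axis E = 2kp/r³.
E = 2·(8.99×10⁹)(1.82×10⁻¹⁰) / (0.243)³ = 228.1 N/C.

E ≈ 228 N/C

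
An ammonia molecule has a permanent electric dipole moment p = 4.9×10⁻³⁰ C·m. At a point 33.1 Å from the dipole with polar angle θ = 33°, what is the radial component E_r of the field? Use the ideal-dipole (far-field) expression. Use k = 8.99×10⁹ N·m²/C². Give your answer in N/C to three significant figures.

E_r ≈ 2.04×10⁶ N/C

For a dipole, E_r = (2kp cosθ)/r³.
kp/r³ = (8.99×10⁹)(4.90×10⁻³⁰)/(3.31×10⁻⁹)³ = 1.215×10⁶ N/C.
E_r = 2·1.215×10⁶·cos33° = 2.037×10⁶ N/C.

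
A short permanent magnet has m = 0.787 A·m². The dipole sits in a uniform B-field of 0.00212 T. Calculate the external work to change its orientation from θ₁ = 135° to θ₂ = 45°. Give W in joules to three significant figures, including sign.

W_ext = ΔU = −mB cosθ₂ + mB cosθ₁ = mB(cosθ₁ − cosθ₂).
W = (0.787)(0.00212)·(cos135° − cos45°) = (0.001668)·(-1.4142) = -0.002360 J.

W ≈ -0.00236 J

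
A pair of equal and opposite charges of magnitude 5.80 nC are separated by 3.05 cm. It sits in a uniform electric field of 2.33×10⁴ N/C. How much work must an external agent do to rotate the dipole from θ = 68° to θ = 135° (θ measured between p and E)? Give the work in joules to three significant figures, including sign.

W ≈ 4.46×10⁻⁶ J

Dipole moment p = qd = (5.80×10⁻⁹ C)(0.0305 m) = 1.769×10⁻¹⁰ C·m.
W_ext = ΔU = U(θ₂) − U(θ₁) = −pE cosθ₂ − (−pE cosθ₁) = pE(cosθ₁ − cosθ₂).
W = (1.769×10⁻¹⁰)(2.33×10⁴)·(cos68° − cos135°) = (4.122×10⁻⁶)·(+1.0817) = 4.459×10⁻⁶ J.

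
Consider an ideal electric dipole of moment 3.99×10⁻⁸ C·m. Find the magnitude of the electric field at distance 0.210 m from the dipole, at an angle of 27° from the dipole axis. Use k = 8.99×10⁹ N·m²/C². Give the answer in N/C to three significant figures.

E ≈ 7.12×10⁴ N/C

At angle θ the dipole field magnitude is E = (kp/r³)·√(1 + 3cos²θ).
kp/r³ = (8.99×10⁹)(3.99×10⁻⁸) / (0.210)³ = 3.873×10⁴ N/C.
√(1 + 3cos²27°) = √(1 + 3·0.7939) = √3.3817 ≈ 1.8389.
E ≈ 3.873×10⁴ × 1.839 = 7.123×10⁴ N/C.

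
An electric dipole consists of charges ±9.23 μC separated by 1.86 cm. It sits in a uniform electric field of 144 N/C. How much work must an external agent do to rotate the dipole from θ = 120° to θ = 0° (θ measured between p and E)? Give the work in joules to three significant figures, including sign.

Dipole moment p = qd = (9.23×10⁻⁶ C)(0.0186 m) = 1.717×10⁻⁷ C·m.
W_ext = ΔU = U(θ₂) − U(θ₁) = −pE cosθ₂ − (−pE cosθ₁) = pE(cosθ₁ − cosθ₂).
W = (1.717×10⁻⁷)(144)·(cos120° − cos0°) = (2.472×10⁻⁵)·(-1.5000) = -3.709×10⁻⁵ J.

W ≈ -3.71×10⁻⁵ J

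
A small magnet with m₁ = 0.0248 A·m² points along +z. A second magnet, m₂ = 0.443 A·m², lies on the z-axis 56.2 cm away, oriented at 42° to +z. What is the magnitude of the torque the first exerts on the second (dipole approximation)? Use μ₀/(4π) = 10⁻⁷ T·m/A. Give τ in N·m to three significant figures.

τ ≈ 8.28×10⁻⁹ N·m

Dipole B is on the axis of dipole A, so B₁ there is axial: B₁ = (μ₀/4π)·2m₁/r³ along +z.
B₁ = 2(10⁻⁷)(0.0248)/(0.562)³ = 2.794×10⁻⁸ T.
τ = m₂ B₁ sinθ.
τ = (0.443)(2.794×10⁻⁸)·sin42° = 8.283×10⁻⁹ N·m.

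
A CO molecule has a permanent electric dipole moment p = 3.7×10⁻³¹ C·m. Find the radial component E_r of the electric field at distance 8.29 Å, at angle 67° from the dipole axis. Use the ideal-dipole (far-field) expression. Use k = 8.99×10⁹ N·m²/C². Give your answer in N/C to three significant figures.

For a dipole, E_r = (2kp cosθ)/r³.
kp/r³ = (8.99×10⁹)(3.70×10⁻³¹)/(8.29×10⁻¹⁰)³ = 5.838×10⁶ N/C.
E_r = 2·5.838×10⁶·cos67° = 4.563×10⁶ N/C.

E_r ≈ 4.56×10⁶ N/C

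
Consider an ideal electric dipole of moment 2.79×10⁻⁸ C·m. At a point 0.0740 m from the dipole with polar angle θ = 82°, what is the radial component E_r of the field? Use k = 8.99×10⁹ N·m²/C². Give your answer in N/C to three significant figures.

For a dipole, E_r = (2kp cosθ)/r³.
kp/r³ = (8.99×10⁹)(2.79×10⁻⁸)/(0.0740)³ = 6.190×10⁵ N/C.
E_r = 2·6.190×10⁵·cos82° = 1.723×10⁵ N/C.

E_r ≈ 1.72×10⁵ N/C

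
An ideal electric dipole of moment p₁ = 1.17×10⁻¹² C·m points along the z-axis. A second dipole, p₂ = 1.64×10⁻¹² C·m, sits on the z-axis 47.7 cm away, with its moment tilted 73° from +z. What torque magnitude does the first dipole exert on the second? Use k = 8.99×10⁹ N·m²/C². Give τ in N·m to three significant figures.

τ ≈ 3.04×10⁻¹³ N·m

The second dipole sits on the axis of the first, so the field there is axial: E₁ = 2kp₁/r³ along +z.
E₁ = 2(8.99×10⁹)(1.17×10⁻¹²)/(0.477)³ = 0.1938 N/C.
Torque on the second dipole: τ = p₂ E₁ sinθ.
τ = (1.64×10⁻¹²)(0.1938)·sin73° = 3.040×10⁻¹³ N·m.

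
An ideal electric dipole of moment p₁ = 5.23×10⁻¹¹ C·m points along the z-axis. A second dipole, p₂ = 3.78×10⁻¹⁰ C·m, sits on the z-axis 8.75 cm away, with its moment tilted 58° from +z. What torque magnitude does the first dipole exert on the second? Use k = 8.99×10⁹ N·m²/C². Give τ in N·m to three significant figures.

The second dipole sits on the axis of the first, so the field there is axial: E₁ = 2kp₁/r³ along +z.
E₁ = 2(8.99×10⁹)(5.23×10⁻¹¹)/(0.0875)³ = 1404 N/C.
Torque on the second dipole: τ = p₂ E₁ sinθ.
τ = (3.78×10⁻¹⁰)(1404)·sin58° = 4.500×10⁻⁷ N·m.

τ ≈ 4.50×10⁻⁷ N·m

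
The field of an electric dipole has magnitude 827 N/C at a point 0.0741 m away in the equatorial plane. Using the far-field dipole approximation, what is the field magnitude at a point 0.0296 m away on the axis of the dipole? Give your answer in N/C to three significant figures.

Dipole fields scale as 1/r³ in the far field.
The axial field is twice the equatorial field at the same r, so the geometry factor is 2/1.
E₂ = E₁ · (2/1) · (r₁/r₂)³ = 827 · 2 · (0.0741/0.0296)³.
(r₁/r₂)³ = (2.503)³ = 15.69.
E₂ ≈ 2.595×10⁴ N/C.

E ≈ 2.59×10⁴ N/C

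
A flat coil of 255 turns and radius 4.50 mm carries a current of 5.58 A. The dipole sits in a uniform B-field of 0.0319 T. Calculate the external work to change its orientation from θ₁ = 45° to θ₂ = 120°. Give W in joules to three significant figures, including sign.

m = NIA = NIπa² = 255·(5.58)·π·(0.00450)² = 0.09052 A·m².
W_ext = ΔU = −mB cosθ₂ + mB cosθ₁ = mB(cosθ₁ − cosθ₂).
W = (0.09052)(0.0319)·(cos45° − cos120°) = (0.002888)·(+1.2071) = 0.003486 J.

W ≈ 0.00349 J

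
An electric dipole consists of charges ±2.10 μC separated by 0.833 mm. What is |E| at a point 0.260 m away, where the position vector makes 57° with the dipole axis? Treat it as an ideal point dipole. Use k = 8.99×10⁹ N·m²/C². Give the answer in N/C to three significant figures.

E ≈ 1230 N/C

Dipole moment p = qd = (2.10×10⁻⁶ C)(8.33×10⁻⁴ m) = 1.749×10⁻⁹ C·m.
At angle θ the dipole field magnitude is E = (kp/r³)·√(1 + 3cos²θ).
kp/r³ = (8.99×10⁹)(1.749×10⁻⁹) / (0.260)³ = 894.6 N/C.
√(1 + 3cos²57°) = √(1 + 3·0.2966) = √1.8899 ≈ 1.3747.
E ≈ 894.6 × 1.375 = 1230 N/C.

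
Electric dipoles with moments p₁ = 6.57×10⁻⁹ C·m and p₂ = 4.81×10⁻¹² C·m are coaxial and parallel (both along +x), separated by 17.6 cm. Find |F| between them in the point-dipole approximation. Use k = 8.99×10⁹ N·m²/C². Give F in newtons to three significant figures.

On-axis field of dipole 1 at distance r: E = 2kp₁/r³. Force on dipole 2 is F = p₂·dE/dr (gradient along axis).
dE/dr = −6kp₁/r⁴, so |F| = 6kp₁p₂/r⁴ (attractive for aligned moments).
F = 6(8.99×10⁹)(6.57×10⁻⁹)(4.81×10⁻¹²)/(0.176)⁴ = 1.777×10⁻⁶ N.

F ≈ 1.78×10⁻⁶ N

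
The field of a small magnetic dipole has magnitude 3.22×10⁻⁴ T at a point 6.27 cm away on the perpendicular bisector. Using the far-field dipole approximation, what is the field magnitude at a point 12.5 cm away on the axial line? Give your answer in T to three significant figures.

B ≈ 8.13×10⁻⁵ T

Dipole fields scale as 1/r³ in the far field.
The axial field is twice the equatorial field at the same r, so the geometry factor is 2/1.
B₂ = B₁ · (2/1) · (r₁/r₂)³ = 3.22×10⁻⁴ · 2 · (6.27/12.5)³.
(r₁/r₂)³ = (0.5016)³ = 0.1262.
B₂ ≈ 8.128×10⁻⁵ T.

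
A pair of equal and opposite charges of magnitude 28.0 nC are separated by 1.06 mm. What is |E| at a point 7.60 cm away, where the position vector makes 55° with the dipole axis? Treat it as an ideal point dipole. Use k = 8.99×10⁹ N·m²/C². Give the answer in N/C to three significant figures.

E ≈ 857 N/C

Dipole moment p = qd = (2.80×10⁻⁸ C)(0.00106 m) = 2.968×10⁻¹¹ C·m.
At angle θ the dipole field magnitude is E = (kp/r³)·√(1 + 3cos²θ).
kp/r³ = (8.99×10⁹)(2.968×10⁻¹¹) / (0.0760)³ = 607.8 N/C.
√(1 + 3cos²55°) = √(1 + 3·0.3290) = √1.9870 ≈ 1.4096.
E ≈ 607.8 × 1.410 = 856.8 N/C.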